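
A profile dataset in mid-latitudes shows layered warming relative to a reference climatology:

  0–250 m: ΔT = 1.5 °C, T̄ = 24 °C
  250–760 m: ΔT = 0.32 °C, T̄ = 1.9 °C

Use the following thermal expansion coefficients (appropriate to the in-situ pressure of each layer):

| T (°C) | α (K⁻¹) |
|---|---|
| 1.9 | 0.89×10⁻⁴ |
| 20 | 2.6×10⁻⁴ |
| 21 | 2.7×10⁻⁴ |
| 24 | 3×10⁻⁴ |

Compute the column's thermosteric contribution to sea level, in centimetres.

Δh = 12.7 cm

Layer 1 at 24 °C → α = 3×10⁻⁴ K⁻¹
Layer 2 at 1.9 °C → α = 0.89×10⁻⁴ K⁻¹
Layer 1: 250 × 1.5 × 3×10⁻⁴ = 0.11250 m
0.89×10⁻⁴ × 510 × 0.32 = 0.0145248 m
Δh = 0.11250 + 0.0145248 = 0.1270248 m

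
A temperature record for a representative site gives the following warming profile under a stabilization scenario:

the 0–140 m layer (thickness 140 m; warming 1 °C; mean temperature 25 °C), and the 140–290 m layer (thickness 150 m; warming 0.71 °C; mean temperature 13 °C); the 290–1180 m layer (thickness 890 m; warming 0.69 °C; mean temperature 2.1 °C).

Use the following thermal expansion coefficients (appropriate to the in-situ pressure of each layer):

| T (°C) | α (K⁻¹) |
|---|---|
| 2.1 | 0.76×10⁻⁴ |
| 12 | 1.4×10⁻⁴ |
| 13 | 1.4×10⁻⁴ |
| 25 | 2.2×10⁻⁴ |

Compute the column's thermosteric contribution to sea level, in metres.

0.0924 m of thermosteric rise

Layer 1 at 25 °C → α = 2.2×10⁻⁴ K⁻¹
Layer 2 at 13 °C → α = 1.4×10⁻⁴ K⁻¹
Layer 3 at 2.1 °C → α = 0.76×10⁻⁴ K⁻¹
1 × 2.2×10⁻⁴ × 140 = 0.03080 m
Layer 2: 150 × 1.4×10⁻⁴ × 0.71 = 0.01491 m
290–1180 m: 0.69 × 890 × 0.76×10⁻⁴ = 0.0466716 m
Δh = 0.03080 + 0.01491 + 0.0466716 = 0.0923816 m ≈ 0.0924 m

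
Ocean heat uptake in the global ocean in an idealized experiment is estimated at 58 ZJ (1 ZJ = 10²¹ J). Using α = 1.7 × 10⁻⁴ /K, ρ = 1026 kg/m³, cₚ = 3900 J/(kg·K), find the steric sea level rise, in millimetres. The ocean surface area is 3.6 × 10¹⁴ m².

Per unit area: Q = 58×10²¹ / (3.6×10¹⁴) ≈ 1.611×10⁸ J/m²
Δh = αQ/(ρcₚ) = 1.7×10⁻⁴ × 1.611×10⁸ / (1026 × 3900) ≈ 0.0068444 m

Δh ≈ 6.8 mm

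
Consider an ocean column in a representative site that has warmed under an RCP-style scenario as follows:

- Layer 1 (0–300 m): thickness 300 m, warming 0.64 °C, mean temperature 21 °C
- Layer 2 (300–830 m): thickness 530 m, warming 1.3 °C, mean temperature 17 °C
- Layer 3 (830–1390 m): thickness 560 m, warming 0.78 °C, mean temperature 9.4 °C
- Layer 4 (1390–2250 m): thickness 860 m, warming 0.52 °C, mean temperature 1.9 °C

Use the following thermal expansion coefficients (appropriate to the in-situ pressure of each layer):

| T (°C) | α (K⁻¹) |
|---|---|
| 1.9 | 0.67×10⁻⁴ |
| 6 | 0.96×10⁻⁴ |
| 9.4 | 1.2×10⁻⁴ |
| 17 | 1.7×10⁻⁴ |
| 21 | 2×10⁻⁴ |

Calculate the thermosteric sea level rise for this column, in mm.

Δh = 238 mm

Layer 1 at 21 °C → α = 2×10⁻⁴ K⁻¹
Layer 2 at 17 °C → α = 1.7×10⁻⁴ K⁻¹
Layer 3 at 9.4 °C → α = 1.2×10⁻⁴ K⁻¹
Layer 4 at 1.9 °C → α = 0.67×10⁻⁴ K⁻¹
Layer 1: 300 × 2×10⁻⁴ × 0.64 = 0.03840 m
530 × 1.7×10⁻⁴ × 1.3 = 0.11713 m
830–1390 m: 1.2×10⁻⁴ × 560 × 0.78 = 0.052416 m
0.52 × 860 × 0.67×10⁻⁴ = 0.0299624 m
Δh = 0.03840 + 0.11713 + 0.052416 + 0.0299624 = 0.2379084 m ≈ 238 mm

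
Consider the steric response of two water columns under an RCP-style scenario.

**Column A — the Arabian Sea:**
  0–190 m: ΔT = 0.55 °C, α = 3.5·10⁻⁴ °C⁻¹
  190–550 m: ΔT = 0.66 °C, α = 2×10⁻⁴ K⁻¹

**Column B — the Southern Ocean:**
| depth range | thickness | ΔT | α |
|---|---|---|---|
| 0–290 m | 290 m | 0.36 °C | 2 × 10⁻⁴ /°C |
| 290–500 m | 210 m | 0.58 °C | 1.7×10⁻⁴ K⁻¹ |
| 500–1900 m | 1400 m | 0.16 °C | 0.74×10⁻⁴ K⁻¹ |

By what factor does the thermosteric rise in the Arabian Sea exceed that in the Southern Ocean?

A Layer 1: 190 × 3.5×10⁻⁴ × 0.55 = 0.036575 m
A Layer 2: 0.66 × 2×10⁻⁴ × 360 = 0.04752 m
A total: 0.084095 m
B 0–290 m: 2×10⁻⁴ × 0.36 × 290 = 0.02088 m
B 290–500 m: 1.7×10⁻⁴ × 210 × 0.58 = 0.020706 m
B Layer 3: 1400 × 0.16 × 0.74×10⁻⁴ = 0.016576 m
B total: 0.058162 m
Ratio: 0.084095 / 0.058162 ≈ 1.446

a factor of 1.4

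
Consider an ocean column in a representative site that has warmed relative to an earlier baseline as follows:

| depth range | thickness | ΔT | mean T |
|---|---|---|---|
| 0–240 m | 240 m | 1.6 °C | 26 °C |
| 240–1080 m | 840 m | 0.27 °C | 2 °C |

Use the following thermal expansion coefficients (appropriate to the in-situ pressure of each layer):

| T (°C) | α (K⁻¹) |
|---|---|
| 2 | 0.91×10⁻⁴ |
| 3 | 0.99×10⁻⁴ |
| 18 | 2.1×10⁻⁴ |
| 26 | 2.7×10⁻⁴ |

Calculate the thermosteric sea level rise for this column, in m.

Layer 1 at 26 °C → α = 2.7×10⁻⁴ K⁻¹
Layer 2 at 2 °C → α = 0.91×10⁻⁴ K⁻¹
Layer 1: 240 × 1.6 × 2.7×10⁻⁴ = 0.10368 m
240–1080 m: 0.27 × 0.91×10⁻⁴ × 840 = 0.0206388 m
Δh = 0.10368 + 0.0206388 = 0.1243188 m

Δh ≈ 0.12 m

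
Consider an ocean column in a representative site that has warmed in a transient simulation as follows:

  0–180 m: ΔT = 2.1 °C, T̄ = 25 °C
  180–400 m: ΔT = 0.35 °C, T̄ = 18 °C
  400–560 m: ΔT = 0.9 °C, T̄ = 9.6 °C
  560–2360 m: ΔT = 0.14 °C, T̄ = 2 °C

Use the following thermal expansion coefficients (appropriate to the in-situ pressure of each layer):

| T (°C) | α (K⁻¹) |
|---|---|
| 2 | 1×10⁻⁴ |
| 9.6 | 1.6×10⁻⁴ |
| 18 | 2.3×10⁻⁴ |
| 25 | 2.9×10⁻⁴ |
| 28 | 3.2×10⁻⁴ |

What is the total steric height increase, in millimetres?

about 180 mm

Layer 1 at 25 °C → α = 2.9×10⁻⁴ K⁻¹
Layer 2 at 18 °C → α = 2.3×10⁻⁴ K⁻¹
Layer 3 at 9.6 °C → α = 1.6×10⁻⁴ K⁻¹
Layer 4 at 2 °C → α = 1×10⁻⁴ K⁻¹
0–180 m: 180 × 2.1 × 2.9×10⁻⁴ = 0.10962 m
Layer 2: 220 × 2.3×10⁻⁴ × 0.35 = 0.01771 m
1.6×10⁻⁴ × 160 × 0.9 = 0.02304 m
0.14 × 1×10⁻⁴ × 1800 = 0.02520 m
Δh = 0.10962 + 0.01771 + 0.02304 + 0.02520 = 0.17557 m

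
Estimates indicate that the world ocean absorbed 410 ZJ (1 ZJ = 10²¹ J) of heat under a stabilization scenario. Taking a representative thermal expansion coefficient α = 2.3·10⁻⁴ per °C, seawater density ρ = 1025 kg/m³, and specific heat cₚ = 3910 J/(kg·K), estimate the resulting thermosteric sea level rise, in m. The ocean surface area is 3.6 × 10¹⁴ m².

Per unit area: Q = 410×10²¹ / (3.6×10¹⁴) ≈ 1.139×10⁹ J/m²
Δh = αQ/(ρcₚ) = 2.3×10⁻⁴ × 1.139×10⁹ / (1025 × 3910) ≈ 0.065366 m

0.0654 m of thermosteric rise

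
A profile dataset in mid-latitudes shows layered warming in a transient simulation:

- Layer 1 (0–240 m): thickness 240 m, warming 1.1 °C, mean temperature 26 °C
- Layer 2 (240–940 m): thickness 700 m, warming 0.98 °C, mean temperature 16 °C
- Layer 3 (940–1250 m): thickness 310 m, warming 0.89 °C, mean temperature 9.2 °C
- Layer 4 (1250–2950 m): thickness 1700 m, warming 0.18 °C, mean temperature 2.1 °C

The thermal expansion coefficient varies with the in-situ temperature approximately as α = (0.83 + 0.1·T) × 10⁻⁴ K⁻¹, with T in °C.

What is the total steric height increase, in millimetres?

Δh = 337 mm

Layer 1: α = (0.83 + 0.1×26)×10⁻⁴ = 3.43×10⁻⁴ K⁻¹
Layer 2: α = (0.83 + 0.1×16)×10⁻⁴ = 2.43×10⁻⁴ K⁻¹
Layer 3: α = (0.83 + 0.1×9.2)×10⁻⁴ = 1.75×10⁻⁴ K⁻¹
Layer 4: α = (0.83 + 0.1×2.1)×10⁻⁴ = 1.04×10⁻⁴ K⁻¹
3.43×10⁻⁴ × 240 × 1.1 = 0.090552 m
700 × 0.98 × 2.43×10⁻⁴ = 0.166698 m
Layer 3: 0.89 × 1.75×10⁻⁴ × 310 = 0.0482825 m
1250–2950 m: 0.18 × 1700 × 1.04×10⁻⁴ = 0.031824 m
Δh = 0.090552 + 0.166698 + 0.0482825 + 0.031824 = 0.3373565 m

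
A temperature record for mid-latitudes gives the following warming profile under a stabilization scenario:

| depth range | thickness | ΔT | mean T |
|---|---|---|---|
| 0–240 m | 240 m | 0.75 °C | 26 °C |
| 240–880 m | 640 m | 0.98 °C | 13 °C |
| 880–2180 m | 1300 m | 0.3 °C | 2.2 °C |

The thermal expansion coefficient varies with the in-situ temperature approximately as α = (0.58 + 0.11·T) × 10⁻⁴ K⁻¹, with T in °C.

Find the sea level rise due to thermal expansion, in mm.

Layer 1: α = (0.58 + 0.11×26)×10⁻⁴ = 3.44×10⁻⁴ K⁻¹
Layer 2: α = (0.58 + 0.11×13)×10⁻⁴ = 2.01×10⁻⁴ K⁻¹
Layer 3: α = (0.58 + 0.11×2.2)×10⁻⁴ = 0.822×10⁻⁴ K⁻¹
Layer 1: 240 × 3.44×10⁻⁴ × 0.75 = 0.06192 m
Layer 2: 2.01×10⁻⁴ × 640 × 0.98 = 0.1260672 m
Layer 3: 0.822×10⁻⁴ × 1300 × 0.3 = 0.032058 m
Δh = 0.06192 + 0.1260672 + 0.032058 = 0.2200452 m

Δh = 220 mm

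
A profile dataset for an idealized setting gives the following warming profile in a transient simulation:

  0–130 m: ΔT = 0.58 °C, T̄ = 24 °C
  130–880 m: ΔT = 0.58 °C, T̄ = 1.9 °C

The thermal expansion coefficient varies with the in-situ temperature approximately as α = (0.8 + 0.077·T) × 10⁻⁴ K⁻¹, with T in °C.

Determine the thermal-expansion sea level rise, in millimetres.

Layer 1: α = (0.8 + 0.077×24)×10⁻⁴ = 2.648×10⁻⁴ K⁻¹
Layer 2: α = (0.8 + 0.077×1.9)×10⁻⁴ = 0.9463×10⁻⁴ K⁻¹
0–130 m: 0.58 × 130 × 2.648×10⁻⁴ = 0.01996592 m
Layer 2: 0.9463×10⁻⁴ × 0.58 × 750 = 0.04116405 m
Δh = 0.01996592 + 0.04116405 = 0.06112997 m ≈ 61.1 mm

61.1 mm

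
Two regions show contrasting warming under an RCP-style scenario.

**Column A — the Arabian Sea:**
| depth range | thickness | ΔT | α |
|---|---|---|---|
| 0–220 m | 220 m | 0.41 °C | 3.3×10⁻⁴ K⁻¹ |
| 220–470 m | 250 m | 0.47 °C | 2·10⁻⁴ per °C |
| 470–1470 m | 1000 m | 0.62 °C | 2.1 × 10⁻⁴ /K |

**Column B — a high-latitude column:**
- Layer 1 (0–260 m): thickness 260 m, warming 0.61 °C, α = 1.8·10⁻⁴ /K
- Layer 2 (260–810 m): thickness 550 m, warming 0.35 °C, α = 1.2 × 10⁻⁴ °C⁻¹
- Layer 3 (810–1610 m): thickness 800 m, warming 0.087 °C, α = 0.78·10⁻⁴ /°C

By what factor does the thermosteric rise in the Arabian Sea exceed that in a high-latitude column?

A 220 × 3.3×10⁻⁴ × 0.41 = 0.029766 m
A 220–470 m: 2×10⁻⁴ × 0.47 × 250 = 0.02350 m
A Layer 3: 2.1×10⁻⁴ × 1000 × 0.62 = 0.13020 m
A total: 0.183466 m
B Layer 1: 260 × 1.8×10⁻⁴ × 0.61 = 0.028548 m
B 260–810 m: 0.35 × 550 × 1.2×10⁻⁴ = 0.02310 m
B Layer 3: 0.087 × 0.78×10⁻⁴ × 800 = 0.0054288 m
B total: 0.0570768 m
Ratio: 0.183466 / 0.0570768 ≈ 3.214

a factor of 3.2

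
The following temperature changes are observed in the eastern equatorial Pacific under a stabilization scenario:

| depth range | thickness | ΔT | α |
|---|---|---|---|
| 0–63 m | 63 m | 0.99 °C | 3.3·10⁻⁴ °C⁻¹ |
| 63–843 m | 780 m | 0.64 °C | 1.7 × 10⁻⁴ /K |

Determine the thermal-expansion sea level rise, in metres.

0–63 m: 0.99 × 3.3×10⁻⁴ × 63 = 0.0205821 m
63–843 m: 0.64 × 1.7×10⁻⁴ × 780 = 0.084864 m
Δh = 0.0205821 + 0.084864 = 0.1054461 m

Δh ≈ 0.105 m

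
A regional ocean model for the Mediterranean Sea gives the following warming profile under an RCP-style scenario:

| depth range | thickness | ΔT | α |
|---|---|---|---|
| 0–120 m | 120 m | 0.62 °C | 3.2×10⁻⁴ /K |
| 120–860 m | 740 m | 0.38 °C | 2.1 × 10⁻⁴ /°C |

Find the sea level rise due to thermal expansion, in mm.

Δh ≈ 82.9 mm

3.2×10⁻⁴ × 0.62 × 120 = 0.023808 m
120–860 m: 740 × 0.38 × 2.1×10⁻⁴ = 0.059052 m
Δh = 0.023808 + 0.059052 = 0.08286 m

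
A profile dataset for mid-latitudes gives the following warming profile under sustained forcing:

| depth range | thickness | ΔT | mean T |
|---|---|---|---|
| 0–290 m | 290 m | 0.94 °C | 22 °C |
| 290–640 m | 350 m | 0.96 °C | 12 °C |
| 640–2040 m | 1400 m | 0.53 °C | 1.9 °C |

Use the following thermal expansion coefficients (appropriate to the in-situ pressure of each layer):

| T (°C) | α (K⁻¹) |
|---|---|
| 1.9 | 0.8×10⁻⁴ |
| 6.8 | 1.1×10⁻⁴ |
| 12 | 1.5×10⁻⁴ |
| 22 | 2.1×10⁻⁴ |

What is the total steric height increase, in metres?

Layer 1 at 22 °C → α = 2.1×10⁻⁴ K⁻¹
Layer 2 at 12 °C → α = 1.5×10⁻⁴ K⁻¹
Layer 3 at 1.9 °C → α = 0.8×10⁻⁴ K⁻¹
2.1×10⁻⁴ × 290 × 0.94 = 0.057246 m
0.96 × 1.5×10⁻⁴ × 350 = 0.05040 m
640–2040 m: 0.53 × 0.8×10⁻⁴ × 1400 = 0.05936 m
Δh = 0.057246 + 0.05040 + 0.05936 = 0.167006 m

Δh ≈ 0.167 m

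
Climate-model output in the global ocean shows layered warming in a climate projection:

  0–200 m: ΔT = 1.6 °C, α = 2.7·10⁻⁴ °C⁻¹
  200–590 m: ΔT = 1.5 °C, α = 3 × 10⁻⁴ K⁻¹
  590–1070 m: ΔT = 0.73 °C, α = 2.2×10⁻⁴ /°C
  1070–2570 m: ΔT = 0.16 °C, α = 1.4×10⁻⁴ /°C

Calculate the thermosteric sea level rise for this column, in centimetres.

0–200 m: 2.7×10⁻⁴ × 200 × 1.6 = 0.08640 m
390 × 3×10⁻⁴ × 1.5 = 0.17550 m
Layer 3: 480 × 2.2×10⁻⁴ × 0.73 = 0.077088 m
Layer 4: 1.4×10⁻⁴ × 0.16 × 1500 = 0.03360 m
Δh = 0.08640 + 0.17550 + 0.077088 + 0.03360 = 0.372588 m

about 37.3 cm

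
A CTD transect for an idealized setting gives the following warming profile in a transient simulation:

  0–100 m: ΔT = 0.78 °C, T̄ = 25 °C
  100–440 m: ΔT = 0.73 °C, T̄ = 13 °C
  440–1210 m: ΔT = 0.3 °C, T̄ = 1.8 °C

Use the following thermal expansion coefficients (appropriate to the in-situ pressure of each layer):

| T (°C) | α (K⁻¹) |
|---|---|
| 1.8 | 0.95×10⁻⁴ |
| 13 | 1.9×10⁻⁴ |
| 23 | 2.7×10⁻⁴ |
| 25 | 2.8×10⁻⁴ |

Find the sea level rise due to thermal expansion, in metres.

Layer 1 at 25 °C → α = 2.8×10⁻⁴ K⁻¹
Layer 2 at 13 °C → α = 1.9×10⁻⁴ K⁻¹
Layer 3 at 1.8 °C → α = 0.95×10⁻⁴ K⁻¹
Layer 1: 100 × 2.8×10⁻⁴ × 0.78 = 0.02184 m
100–440 m: 1.9×10⁻⁴ × 340 × 0.73 = 0.047158 m
0.3 × 0.95×10⁻⁴ × 770 = 0.021945 m
Δh = 0.02184 + 0.047158 + 0.021945 = 0.090943 m

0.0909 m of thermosteric rise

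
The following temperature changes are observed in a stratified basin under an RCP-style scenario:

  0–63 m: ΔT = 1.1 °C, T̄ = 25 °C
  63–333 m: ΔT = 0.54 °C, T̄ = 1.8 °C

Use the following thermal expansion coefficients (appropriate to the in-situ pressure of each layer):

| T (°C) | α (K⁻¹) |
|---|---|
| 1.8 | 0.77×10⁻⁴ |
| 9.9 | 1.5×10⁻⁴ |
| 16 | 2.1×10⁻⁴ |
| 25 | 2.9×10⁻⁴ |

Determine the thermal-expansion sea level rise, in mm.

about 31 mm

Layer 1 at 25 °C → α = 2.9×10⁻⁴ K⁻¹
Layer 2 at 1.8 °C → α = 0.77×10⁻⁴ K⁻¹
0–63 m: 2.9×10⁻⁴ × 1.1 × 63 = 0.020097 m
0.54 × 270 × 0.77×10⁻⁴ = 0.0112266 m
Δh = 0.020097 + 0.0112266 = 0.0313236 m ≈ 31 mm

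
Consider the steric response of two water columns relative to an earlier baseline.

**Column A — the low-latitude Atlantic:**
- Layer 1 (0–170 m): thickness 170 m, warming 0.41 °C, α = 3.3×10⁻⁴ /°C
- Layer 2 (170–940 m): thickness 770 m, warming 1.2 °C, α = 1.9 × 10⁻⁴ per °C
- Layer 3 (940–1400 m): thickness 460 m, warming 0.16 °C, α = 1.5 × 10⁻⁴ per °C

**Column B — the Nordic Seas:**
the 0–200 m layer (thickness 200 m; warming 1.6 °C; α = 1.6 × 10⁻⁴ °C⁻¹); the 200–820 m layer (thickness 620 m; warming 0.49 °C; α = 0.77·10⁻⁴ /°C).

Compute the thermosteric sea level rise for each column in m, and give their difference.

A: 0.210 m; B: 0.0746 m; difference 0.135 m

A 0–170 m: 3.3×10⁻⁴ × 170 × 0.41 = 0.023001 m
A 1.2 × 770 × 1.9×10⁻⁴ = 0.17556 m
A 0.16 × 1.5×10⁻⁴ × 460 = 0.01104 m
A total: 0.209601 m
B 0–200 m: 1.6 × 1.6×10⁻⁴ × 200 = 0.05120 m
B Layer 2: 620 × 0.49 × 0.77×10⁻⁴ = 0.0233926 m
B total: 0.0745926 m
Difference: 0.209601 − 0.0745926 = 0.1350084 m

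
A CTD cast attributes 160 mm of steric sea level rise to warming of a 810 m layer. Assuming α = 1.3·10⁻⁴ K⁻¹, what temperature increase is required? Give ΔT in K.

ΔT ≈ 1.52 K

ΔT = Δh/(αH) = 0.16 / (1.3×10⁻⁴ × 810) ≈ 1.519 K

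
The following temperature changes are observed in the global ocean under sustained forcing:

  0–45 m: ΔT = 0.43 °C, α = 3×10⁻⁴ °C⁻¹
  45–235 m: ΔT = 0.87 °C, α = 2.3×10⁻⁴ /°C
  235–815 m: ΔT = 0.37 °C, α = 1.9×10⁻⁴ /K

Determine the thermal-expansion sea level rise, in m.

Layer 1: 0.43 × 3×10⁻⁴ × 45 = 0.005805 m
45–235 m: 0.87 × 190 × 2.3×10⁻⁴ = 0.038019 m
235–815 m: 1.9×10⁻⁴ × 580 × 0.37 = 0.040774 m
Δh = 0.005805 + 0.038019 + 0.040774 = 0.084598 m ≈ 0.0846 m

0.0846 m of thermosteric rise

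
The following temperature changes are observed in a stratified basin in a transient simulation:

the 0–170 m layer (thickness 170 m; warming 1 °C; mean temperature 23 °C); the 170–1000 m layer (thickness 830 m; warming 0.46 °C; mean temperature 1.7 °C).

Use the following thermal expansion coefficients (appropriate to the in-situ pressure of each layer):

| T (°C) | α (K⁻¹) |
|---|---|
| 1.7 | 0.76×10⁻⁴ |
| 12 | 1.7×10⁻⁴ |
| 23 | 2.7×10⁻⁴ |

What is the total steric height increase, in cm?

7.49 cm

Layer 1 at 23 °C → α = 2.7×10⁻⁴ K⁻¹
Layer 2 at 1.7 °C → α = 0.76×10⁻⁴ K⁻¹
0–170 m: 170 × 1 × 2.7×10⁻⁴ = 0.04590 m
170–1000 m: 0.46 × 0.76×10⁻⁴ × 830 = 0.0290168 m
Δh = 0.04590 + 0.0290168 = 0.0749168 m ≈ 7.49 cm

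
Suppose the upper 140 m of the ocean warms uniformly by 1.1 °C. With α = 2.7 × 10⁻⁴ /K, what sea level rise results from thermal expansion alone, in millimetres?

Δh = αΔT·H = 2.7×10⁻⁴ × 1.1 × 140 = 0.04158 m

41.6 mm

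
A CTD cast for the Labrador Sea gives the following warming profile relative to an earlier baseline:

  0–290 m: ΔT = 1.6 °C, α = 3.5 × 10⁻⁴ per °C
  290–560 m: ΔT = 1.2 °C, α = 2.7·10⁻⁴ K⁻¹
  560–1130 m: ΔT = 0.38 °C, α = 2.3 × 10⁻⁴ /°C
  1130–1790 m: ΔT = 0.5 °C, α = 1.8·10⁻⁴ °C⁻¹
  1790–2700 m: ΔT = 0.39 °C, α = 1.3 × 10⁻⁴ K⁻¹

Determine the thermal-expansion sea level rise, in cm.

0–290 m: 3.5×10⁻⁴ × 1.6 × 290 = 0.16240 m
Layer 2: 2.7×10⁻⁴ × 1.2 × 270 = 0.08748 m
560–1130 m: 570 × 2.3×10⁻⁴ × 0.38 = 0.049818 m
1130–1790 m: 1.8×10⁻⁴ × 0.5 × 660 = 0.05940 m
910 × 1.3×10⁻⁴ × 0.39 = 0.046137 m
Δh = 0.16240 + 0.08748 + 0.049818 + 0.05940 + 0.046137 = 0.405235 m ≈ 40.5 cm

40.5 cm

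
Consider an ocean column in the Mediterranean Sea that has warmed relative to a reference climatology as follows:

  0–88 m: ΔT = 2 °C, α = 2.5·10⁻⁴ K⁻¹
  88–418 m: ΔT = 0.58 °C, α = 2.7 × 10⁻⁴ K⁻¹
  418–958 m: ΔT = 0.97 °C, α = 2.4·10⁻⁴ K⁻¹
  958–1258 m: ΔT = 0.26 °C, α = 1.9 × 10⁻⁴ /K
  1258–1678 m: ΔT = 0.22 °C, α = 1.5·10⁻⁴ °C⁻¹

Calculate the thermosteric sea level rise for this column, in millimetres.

Δh = 250 mm

Layer 1: 2 × 2.5×10⁻⁴ × 88 = 0.04400 m
88–418 m: 330 × 0.58 × 2.7×10⁻⁴ = 0.051678 m
418–958 m: 0.97 × 540 × 2.4×10⁻⁴ = 0.125712 m
1.9×10⁻⁴ × 300 × 0.26 = 0.01482 m
1258–1678 m: 420 × 1.5×10⁻⁴ × 0.22 = 0.01386 m
Δh = 0.04400 + 0.051678 + 0.125712 + 0.01482 + 0.01386 = 0.25007 m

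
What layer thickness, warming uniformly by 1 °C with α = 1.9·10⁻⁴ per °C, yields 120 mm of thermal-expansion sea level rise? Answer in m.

H = Δh/(αΔT) = 0.12 / (1.9×10⁻⁴ × 1) ≈ 631.6 m

H ≈ 632 m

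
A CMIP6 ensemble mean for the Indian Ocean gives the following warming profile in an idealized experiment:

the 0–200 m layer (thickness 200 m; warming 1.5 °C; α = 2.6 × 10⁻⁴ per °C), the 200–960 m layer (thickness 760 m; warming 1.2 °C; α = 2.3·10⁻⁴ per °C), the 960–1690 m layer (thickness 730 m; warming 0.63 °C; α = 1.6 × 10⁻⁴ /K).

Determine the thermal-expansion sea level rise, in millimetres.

200 × 2.6×10⁻⁴ × 1.5 = 0.07800 m
760 × 2.3×10⁻⁴ × 1.2 = 0.20976 m
960–1690 m: 1.6×10⁻⁴ × 730 × 0.63 = 0.073584 m
Δh = 0.07800 + 0.20976 + 0.073584 = 0.361344 m

Δh = 361 mm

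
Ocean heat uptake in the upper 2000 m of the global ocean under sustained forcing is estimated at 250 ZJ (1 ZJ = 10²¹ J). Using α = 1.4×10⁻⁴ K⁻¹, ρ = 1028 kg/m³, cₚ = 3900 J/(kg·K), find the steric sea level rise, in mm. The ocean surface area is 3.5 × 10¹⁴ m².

Per unit area: Q = 250×10²¹ / (3.5×10¹⁴) ≈ 7.143×10⁸ J/m²
Δh = αQ/(ρcₚ) = 1.4×10⁻⁴ × 7.143×10⁸ / (1028 × 3900) ≈ 0.024943 m

25 mm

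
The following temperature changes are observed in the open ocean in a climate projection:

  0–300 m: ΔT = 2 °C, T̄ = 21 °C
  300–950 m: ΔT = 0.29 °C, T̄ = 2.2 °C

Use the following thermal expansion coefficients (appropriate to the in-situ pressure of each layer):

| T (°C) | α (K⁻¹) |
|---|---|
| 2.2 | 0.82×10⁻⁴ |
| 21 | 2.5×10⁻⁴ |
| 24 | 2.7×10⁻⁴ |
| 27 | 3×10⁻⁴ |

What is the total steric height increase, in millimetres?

Layer 1 at 21 °C → α = 2.5×10⁻⁴ K⁻¹
Layer 2 at 2.2 °C → α = 0.82×10⁻⁴ K⁻¹
Layer 1: 300 × 2 × 2.5×10⁻⁴ = 0.15000 m
300–950 m: 0.29 × 650 × 0.82×10⁻⁴ = 0.015457 m
Δh = 0.15000 + 0.015457 = 0.165457 m

165 mm of thermosteric rise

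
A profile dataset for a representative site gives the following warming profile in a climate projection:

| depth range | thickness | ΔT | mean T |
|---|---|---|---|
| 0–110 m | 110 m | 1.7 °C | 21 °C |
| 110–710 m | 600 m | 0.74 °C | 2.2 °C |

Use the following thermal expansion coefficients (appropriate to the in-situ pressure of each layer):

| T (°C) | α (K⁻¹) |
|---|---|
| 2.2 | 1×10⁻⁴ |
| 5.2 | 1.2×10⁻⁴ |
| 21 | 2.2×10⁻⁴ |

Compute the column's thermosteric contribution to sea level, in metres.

0.086 m

Layer 1 at 21 °C → α = 2.2×10⁻⁴ K⁻¹
Layer 2 at 2.2 °C → α = 1×10⁻⁴ K⁻¹
0–110 m: 2.2×10⁻⁴ × 1.7 × 110 = 0.04114 m
Layer 2: 1×10⁻⁴ × 0.74 × 600 = 0.04440 m
Δh = 0.04114 + 0.04440 = 0.08554 m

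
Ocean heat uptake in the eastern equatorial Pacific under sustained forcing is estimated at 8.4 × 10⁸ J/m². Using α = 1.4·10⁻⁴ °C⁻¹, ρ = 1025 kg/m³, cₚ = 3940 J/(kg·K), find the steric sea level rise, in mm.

Δh = αQ/(ρcₚ) = 1.4×10⁻⁴ × 8.4×10⁸ / (1025 × 3940) ≈ 0.02912 m

Δh = 29 mm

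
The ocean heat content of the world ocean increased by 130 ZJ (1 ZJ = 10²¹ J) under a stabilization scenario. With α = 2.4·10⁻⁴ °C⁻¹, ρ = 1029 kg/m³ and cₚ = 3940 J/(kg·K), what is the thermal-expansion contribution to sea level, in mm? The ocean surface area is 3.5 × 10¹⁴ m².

22.0 mm

Per unit area: Q = 130×10²¹ / (3.5×10¹⁴) ≈ 3.714×10⁸ J/m²
Δh = αQ/(ρcₚ) = 2.4×10⁻⁴ × 3.714×10⁸ / (1029 × 3940) ≈ 0.021986 m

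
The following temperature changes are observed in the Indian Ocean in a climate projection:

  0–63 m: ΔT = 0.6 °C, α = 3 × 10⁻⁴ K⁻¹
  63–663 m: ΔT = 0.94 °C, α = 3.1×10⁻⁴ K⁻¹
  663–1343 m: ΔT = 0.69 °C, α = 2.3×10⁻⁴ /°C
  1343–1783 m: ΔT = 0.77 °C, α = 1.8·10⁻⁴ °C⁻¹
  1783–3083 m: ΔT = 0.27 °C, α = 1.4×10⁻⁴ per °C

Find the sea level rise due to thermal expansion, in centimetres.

Δh ≈ 40 cm

Layer 1: 0.6 × 63 × 3×10⁻⁴ = 0.01134 m
3.1×10⁻⁴ × 600 × 0.94 = 0.17484 m
663–1343 m: 680 × 0.69 × 2.3×10⁻⁴ = 0.107916 m
Layer 4: 440 × 1.8×10⁻⁴ × 0.77 = 0.060984 m
Layer 5: 0.27 × 1.4×10⁻⁴ × 1300 = 0.04914 m
Δh = 0.01134 + 0.17484 + 0.107916 + 0.060984 + 0.04914 = 0.40422 m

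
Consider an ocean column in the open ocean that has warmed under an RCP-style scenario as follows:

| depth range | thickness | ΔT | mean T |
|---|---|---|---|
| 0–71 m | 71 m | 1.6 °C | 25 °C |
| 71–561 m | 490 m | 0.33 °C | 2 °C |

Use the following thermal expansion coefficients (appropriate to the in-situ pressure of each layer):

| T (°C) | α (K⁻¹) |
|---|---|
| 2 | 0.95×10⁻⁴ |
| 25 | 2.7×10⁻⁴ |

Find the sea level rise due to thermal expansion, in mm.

Layer 1 at 25 °C → α = 2.7×10⁻⁴ K⁻¹
Layer 2 at 2 °C → α = 0.95×10⁻⁴ K⁻¹
Layer 1: 71 × 1.6 × 2.7×10⁻⁴ = 0.030672 m
Layer 2: 490 × 0.95×10⁻⁴ × 0.33 = 0.0153615 m
Δh = 0.030672 + 0.0153615 = 0.0460335 m

46 mm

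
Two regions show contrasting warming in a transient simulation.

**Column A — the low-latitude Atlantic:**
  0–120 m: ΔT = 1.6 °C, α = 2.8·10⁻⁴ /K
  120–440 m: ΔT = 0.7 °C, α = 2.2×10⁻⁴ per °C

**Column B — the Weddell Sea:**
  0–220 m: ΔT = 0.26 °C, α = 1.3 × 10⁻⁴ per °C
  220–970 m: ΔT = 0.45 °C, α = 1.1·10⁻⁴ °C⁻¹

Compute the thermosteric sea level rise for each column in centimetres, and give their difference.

A 120 × 1.6 × 2.8×10⁻⁴ = 0.05376 m
A 120–440 m: 2.2×10⁻⁴ × 320 × 0.7 = 0.04928 m
A total: 0.10304 m
B 0–220 m: 0.26 × 220 × 1.3×10⁻⁴ = 0.007436 m
B Layer 2: 0.45 × 750 × 1.1×10⁻⁴ = 0.037125 m
B total: 0.044561 m
Difference: 0.10304 − 0.044561 = 0.058479 m

Δh_A ≈ 10.3 cm, Δh_B ≈ 4.46 cm; difference ≈ 5.85 cm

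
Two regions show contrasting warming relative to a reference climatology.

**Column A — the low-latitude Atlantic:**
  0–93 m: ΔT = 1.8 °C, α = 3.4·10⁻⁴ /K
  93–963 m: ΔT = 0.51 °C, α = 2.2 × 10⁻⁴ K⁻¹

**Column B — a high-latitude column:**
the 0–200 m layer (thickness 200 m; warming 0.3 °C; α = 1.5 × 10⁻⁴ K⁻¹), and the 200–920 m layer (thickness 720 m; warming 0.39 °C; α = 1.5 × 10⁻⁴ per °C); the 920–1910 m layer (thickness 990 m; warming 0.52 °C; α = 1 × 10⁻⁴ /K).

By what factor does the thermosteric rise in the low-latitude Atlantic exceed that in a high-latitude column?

A 0–93 m: 93 × 3.4×10⁻⁴ × 1.8 = 0.056916 m
A 93–963 m: 870 × 0.51 × 2.2×10⁻⁴ = 0.097614 m
A total: 0.15453 m
B 200 × 1.5×10⁻⁴ × 0.3 = 0.00900 m
B 1.5×10⁻⁴ × 720 × 0.39 = 0.04212 m
B 990 × 1×10⁻⁴ × 0.52 = 0.05148 m
B total: 0.10260 m
Ratio: 0.15453 / 0.10260 ≈ 1.506

≈ 1.51×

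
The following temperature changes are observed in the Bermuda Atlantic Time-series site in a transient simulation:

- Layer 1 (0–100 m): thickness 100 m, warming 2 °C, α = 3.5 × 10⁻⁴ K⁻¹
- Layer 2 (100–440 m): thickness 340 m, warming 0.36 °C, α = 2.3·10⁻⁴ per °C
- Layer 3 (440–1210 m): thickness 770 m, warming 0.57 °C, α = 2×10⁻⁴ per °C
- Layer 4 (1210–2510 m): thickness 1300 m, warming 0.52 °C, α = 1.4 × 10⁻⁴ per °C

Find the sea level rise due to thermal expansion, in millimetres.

Δh ≈ 281 mm

100 × 3.5×10⁻⁴ × 2 = 0.07000 m
340 × 0.36 × 2.3×10⁻⁴ = 0.028152 m
440–1210 m: 0.57 × 2×10⁻⁴ × 770 = 0.08778 m
Layer 4: 1300 × 0.52 × 1.4×10⁻⁴ = 0.09464 m
Δh = 0.07000 + 0.028152 + 0.08778 + 0.09464 = 0.280572 m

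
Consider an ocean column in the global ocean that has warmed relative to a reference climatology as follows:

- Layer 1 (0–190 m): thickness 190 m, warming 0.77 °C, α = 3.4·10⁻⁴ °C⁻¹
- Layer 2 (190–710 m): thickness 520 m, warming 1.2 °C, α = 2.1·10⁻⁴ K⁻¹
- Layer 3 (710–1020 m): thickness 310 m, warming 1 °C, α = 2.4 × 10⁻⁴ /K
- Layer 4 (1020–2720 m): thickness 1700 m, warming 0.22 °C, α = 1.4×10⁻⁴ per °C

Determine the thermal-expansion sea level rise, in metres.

about 0.308 m

3.4×10⁻⁴ × 190 × 0.77 = 0.049742 m
Layer 2: 1.2 × 2.1×10⁻⁴ × 520 = 0.13104 m
Layer 3: 310 × 1 × 2.4×10⁻⁴ = 0.07440 m
1700 × 0.22 × 1.4×10⁻⁴ = 0.05236 m
Δh = 0.049742 + 0.13104 + 0.07440 + 0.05236 = 0.307542 m ≈ 0.308 m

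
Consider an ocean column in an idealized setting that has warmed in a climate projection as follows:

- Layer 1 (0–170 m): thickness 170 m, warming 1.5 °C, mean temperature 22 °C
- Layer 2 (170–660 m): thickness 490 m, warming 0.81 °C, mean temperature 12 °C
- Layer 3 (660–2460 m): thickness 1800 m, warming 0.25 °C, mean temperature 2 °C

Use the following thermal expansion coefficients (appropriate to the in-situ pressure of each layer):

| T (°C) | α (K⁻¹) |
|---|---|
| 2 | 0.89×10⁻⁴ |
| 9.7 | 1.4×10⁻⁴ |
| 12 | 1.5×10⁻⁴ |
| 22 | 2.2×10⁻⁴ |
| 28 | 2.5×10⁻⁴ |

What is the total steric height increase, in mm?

Δh = 156 mm

Layer 1 at 22 °C → α = 2.2×10⁻⁴ K⁻¹
Layer 2 at 12 °C → α = 1.5×10⁻⁴ K⁻¹
Layer 3 at 2 °C → α = 0.89×10⁻⁴ K⁻¹
170 × 1.5 × 2.2×10⁻⁴ = 0.05610 m
170–660 m: 0.81 × 1.5×10⁻⁴ × 490 = 0.059535 m
Layer 3: 1800 × 0.89×10⁻⁴ × 0.25 = 0.04005 m
Δh = 0.05610 + 0.059535 + 0.04005 = 0.155685 m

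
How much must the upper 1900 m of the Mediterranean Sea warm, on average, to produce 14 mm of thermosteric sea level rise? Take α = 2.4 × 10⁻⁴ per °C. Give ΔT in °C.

ΔT = Δh/(αH) = 0.014 / (2.4×10⁻⁴ × 1900) ≈ 0.03070 °C

about 0.031 °C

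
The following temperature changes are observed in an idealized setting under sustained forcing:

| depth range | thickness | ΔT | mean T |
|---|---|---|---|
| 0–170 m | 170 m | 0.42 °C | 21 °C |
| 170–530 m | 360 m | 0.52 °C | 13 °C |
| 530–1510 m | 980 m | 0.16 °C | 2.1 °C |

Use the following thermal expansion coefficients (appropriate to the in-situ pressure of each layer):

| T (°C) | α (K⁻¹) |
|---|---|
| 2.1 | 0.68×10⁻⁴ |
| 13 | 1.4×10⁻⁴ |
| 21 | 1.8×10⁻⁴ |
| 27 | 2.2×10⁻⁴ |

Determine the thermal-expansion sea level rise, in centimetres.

Layer 1 at 21 °C → α = 1.8×10⁻⁴ K⁻¹
Layer 2 at 13 °C → α = 1.4×10⁻⁴ K⁻¹
Layer 3 at 2.1 °C → α = 0.68×10⁻⁴ K⁻¹
0–170 m: 1.8×10⁻⁴ × 0.42 × 170 = 0.012852 m
170–530 m: 360 × 0.52 × 1.4×10⁻⁴ = 0.026208 m
Layer 3: 980 × 0.16 × 0.68×10⁻⁴ = 0.0106624 m
Δh = 0.012852 + 0.026208 + 0.0106624 = 0.0497224 m ≈ 4.97 cm

about 4.97 cm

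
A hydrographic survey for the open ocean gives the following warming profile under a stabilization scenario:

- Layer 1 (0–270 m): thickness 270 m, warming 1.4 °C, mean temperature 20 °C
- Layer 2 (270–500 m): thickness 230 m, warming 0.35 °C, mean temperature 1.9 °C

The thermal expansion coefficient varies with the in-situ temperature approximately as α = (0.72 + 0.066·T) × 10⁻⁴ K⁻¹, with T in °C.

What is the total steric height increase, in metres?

0.0839 m

Layer 1: α = (0.72 + 0.066×20)×10⁻⁴ = 2.04×10⁻⁴ K⁻¹
Layer 2: α = (0.72 + 0.066×1.9)×10⁻⁴ = 0.8454×10⁻⁴ K⁻¹
Layer 1: 270 × 1.4 × 2.04×10⁻⁴ = 0.077112 m
Layer 2: 0.8454×10⁻⁴ × 230 × 0.35 = 0.00680547 m
Δh = 0.077112 + 0.00680547 = 0.08391747 m ≈ 0.0839 m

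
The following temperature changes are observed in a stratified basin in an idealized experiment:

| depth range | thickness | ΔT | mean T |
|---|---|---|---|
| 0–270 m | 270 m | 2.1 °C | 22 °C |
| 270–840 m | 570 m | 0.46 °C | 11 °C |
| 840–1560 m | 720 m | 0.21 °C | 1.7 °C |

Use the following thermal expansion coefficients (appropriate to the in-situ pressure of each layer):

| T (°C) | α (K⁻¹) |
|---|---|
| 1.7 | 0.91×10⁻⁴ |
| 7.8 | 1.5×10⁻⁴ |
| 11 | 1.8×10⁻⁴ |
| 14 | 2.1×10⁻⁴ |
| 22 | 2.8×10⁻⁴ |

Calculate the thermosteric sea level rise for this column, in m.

Layer 1 at 22 °C → α = 2.8×10⁻⁴ K⁻¹
Layer 2 at 11 °C → α = 1.8×10⁻⁴ K⁻¹
Layer 3 at 1.7 °C → α = 0.91×10⁻⁴ K⁻¹
2.8×10⁻⁴ × 2.1 × 270 = 0.15876 m
1.8×10⁻⁴ × 570 × 0.46 = 0.047196 m
0.91×10⁻⁴ × 0.21 × 720 = 0.0137592 m
Δh = 0.15876 + 0.047196 + 0.0137592 = 0.2197152 m ≈ 0.220 m

Δh = 0.220 m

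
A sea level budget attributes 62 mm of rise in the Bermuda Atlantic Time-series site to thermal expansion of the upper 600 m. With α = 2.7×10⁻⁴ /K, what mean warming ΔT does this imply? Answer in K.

ΔT = Δh/(αH) = 0.062 / (2.7×10⁻⁴ × 600) ≈ 0.3827 K

0.38 K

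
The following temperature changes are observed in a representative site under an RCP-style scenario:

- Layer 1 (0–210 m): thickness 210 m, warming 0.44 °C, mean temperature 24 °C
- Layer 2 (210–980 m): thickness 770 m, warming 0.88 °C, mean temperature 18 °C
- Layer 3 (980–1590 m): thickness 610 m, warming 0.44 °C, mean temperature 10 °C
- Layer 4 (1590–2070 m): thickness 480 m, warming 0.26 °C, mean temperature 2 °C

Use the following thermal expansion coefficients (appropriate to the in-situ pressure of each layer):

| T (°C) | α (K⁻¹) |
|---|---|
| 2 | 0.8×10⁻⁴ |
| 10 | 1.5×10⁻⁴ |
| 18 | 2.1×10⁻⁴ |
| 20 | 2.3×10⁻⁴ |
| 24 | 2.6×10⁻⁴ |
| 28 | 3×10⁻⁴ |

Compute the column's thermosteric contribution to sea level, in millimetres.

217 mm of thermosteric rise

Layer 1 at 24 °C → α = 2.6×10⁻⁴ K⁻¹
Layer 2 at 18 °C → α = 2.1×10⁻⁴ K⁻¹
Layer 3 at 10 °C → α = 1.5×10⁻⁴ K⁻¹
Layer 4 at 2 °C → α = 0.8×10⁻⁴ K⁻¹
0–210 m: 0.44 × 2.6×10⁻⁴ × 210 = 0.024024 m
Layer 2: 770 × 0.88 × 2.1×10⁻⁴ = 0.142296 m
980–1590 m: 1.5×10⁻⁴ × 0.44 × 610 = 0.04026 m
Layer 4: 480 × 0.26 × 0.8×10⁻⁴ = 0.009984 m
Δh = 0.024024 + 0.142296 + 0.04026 + 0.009984 = 0.216564 m ≈ 217 mm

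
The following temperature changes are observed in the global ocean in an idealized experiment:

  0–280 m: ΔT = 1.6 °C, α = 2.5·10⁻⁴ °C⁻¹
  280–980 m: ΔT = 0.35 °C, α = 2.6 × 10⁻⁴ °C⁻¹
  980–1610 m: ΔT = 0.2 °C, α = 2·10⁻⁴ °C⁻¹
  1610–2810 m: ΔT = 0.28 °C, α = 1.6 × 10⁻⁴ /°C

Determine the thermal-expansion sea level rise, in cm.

Δh = 25.5 cm

Layer 1: 280 × 2.5×10⁻⁴ × 1.6 = 0.11200 m
280–980 m: 2.6×10⁻⁴ × 0.35 × 700 = 0.06370 m
Layer 3: 0.2 × 630 × 2×10⁻⁴ = 0.02520 m
0.28 × 1200 × 1.6×10⁻⁴ = 0.05376 m
Δh = 0.11200 + 0.06370 + 0.02520 + 0.05376 = 0.25466 m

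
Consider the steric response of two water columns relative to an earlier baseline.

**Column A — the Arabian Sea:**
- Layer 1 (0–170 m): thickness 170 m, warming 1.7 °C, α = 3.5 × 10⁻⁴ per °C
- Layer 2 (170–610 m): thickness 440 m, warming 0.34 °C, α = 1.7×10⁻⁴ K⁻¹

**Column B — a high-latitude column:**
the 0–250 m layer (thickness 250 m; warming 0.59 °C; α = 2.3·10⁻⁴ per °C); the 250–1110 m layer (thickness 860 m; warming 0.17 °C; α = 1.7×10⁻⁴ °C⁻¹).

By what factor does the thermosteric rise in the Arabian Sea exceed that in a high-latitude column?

A Layer 1: 170 × 3.5×10⁻⁴ × 1.7 = 0.10115 m
A Layer 2: 440 × 0.34 × 1.7×10⁻⁴ = 0.025432 m
A total: 0.126582 m
B 0–250 m: 2.3×10⁻⁴ × 250 × 0.59 = 0.033925 m
B 250–1110 m: 1.7×10⁻⁴ × 0.17 × 860 = 0.024854 m
B total: 0.058779 m
Ratio: 0.126582 / 0.058779 ≈ 2.154

≈ 2.15×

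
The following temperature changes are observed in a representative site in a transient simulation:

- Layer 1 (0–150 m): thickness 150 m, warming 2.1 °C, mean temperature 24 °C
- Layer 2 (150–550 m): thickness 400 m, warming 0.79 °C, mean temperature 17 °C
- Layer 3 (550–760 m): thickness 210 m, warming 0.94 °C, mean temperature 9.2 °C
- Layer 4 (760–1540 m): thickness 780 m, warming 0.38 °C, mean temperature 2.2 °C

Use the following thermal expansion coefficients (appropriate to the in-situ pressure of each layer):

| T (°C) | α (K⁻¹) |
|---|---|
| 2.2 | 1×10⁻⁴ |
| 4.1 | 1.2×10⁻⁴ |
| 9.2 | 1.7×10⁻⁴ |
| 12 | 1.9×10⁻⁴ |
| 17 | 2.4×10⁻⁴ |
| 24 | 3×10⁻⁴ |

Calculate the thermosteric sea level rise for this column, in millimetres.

Layer 1 at 24 °C → α = 3×10⁻⁴ K⁻¹
Layer 2 at 17 °C → α = 2.4×10⁻⁴ K⁻¹
Layer 3 at 9.2 °C → α = 1.7×10⁻⁴ K⁻¹
Layer 4 at 2.2 °C → α = 1×10⁻⁴ K⁻¹
0–150 m: 2.1 × 3×10⁻⁴ × 150 = 0.09450 m
2.4×10⁻⁴ × 400 × 0.79 = 0.07584 m
Layer 3: 0.94 × 1.7×10⁻⁴ × 210 = 0.033558 m
1×10⁻⁴ × 0.38 × 780 = 0.02964 m
Δh = 0.09450 + 0.07584 + 0.033558 + 0.02964 = 0.233538 m

230 mm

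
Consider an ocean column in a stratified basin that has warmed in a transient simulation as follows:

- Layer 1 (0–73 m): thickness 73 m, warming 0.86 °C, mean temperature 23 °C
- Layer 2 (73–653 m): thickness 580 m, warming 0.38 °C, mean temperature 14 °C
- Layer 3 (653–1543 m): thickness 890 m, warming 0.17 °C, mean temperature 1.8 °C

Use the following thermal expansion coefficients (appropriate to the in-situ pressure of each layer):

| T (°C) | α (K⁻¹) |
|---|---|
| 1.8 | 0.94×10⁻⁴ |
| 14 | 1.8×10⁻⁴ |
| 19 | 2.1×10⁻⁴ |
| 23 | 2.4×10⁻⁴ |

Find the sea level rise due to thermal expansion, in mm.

69.0 mm of thermosteric rise

Layer 1 at 23 °C → α = 2.4×10⁻⁴ K⁻¹
Layer 2 at 14 °C → α = 1.8×10⁻⁴ K⁻¹
Layer 3 at 1.8 °C → α = 0.94×10⁻⁴ K⁻¹
2.4×10⁻⁴ × 73 × 0.86 = 0.0150672 m
580 × 1.8×10⁻⁴ × 0.38 = 0.039672 m
653–1543 m: 0.94×10⁻⁴ × 0.17 × 890 = 0.0142222 m
Δh = 0.0150672 + 0.039672 + 0.0142222 = 0.0689614 m ≈ 69.0 mm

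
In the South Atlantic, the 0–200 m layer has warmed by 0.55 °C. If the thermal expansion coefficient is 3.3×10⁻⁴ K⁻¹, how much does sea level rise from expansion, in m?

Δh = αΔT·H = 3.3×10⁻⁴ × 0.55 × 200 = 0.03630 m

0.036 m of thermosteric rise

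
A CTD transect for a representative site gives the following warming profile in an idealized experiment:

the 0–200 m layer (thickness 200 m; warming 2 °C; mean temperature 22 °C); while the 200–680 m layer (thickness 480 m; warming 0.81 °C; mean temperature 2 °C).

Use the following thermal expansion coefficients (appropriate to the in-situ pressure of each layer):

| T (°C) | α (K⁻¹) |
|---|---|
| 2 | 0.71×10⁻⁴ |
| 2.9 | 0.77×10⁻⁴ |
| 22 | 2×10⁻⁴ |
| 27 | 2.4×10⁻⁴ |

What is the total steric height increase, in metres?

Layer 1 at 22 °C → α = 2×10⁻⁴ K⁻¹
Layer 2 at 2 °C → α = 0.71×10⁻⁴ K⁻¹
0–200 m: 200 × 2×10⁻⁴ × 2 = 0.08000 m
0.81 × 480 × 0.71×10⁻⁴ = 0.0276048 m
Δh = 0.08000 + 0.0276048 = 0.1076048 m

Δh = 0.11 m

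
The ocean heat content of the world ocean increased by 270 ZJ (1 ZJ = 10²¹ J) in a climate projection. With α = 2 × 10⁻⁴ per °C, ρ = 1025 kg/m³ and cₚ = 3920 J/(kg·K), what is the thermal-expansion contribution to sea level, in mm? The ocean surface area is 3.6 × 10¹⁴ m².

Δh = 37 mm

Per unit area: Q = 270×10²¹ / (3.6×10¹⁴) = 7.5×10⁸ J/m²
Δh = αQ/(ρcₚ) = 2×10⁻⁴ × 7.5×10⁸ / (1025 × 3920) ≈ 0.037332 m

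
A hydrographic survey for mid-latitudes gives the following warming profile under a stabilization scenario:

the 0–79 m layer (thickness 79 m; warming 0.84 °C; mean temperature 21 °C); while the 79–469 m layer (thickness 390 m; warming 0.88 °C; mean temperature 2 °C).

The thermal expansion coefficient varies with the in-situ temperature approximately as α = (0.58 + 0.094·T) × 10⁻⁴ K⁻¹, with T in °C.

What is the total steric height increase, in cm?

4.33 cm of thermosteric rise

Layer 1: α = (0.58 + 0.094×21)×10⁻⁴ = 2.554×10⁻⁴ K⁻¹
Layer 2: α = (0.58 + 0.094×2)×10⁻⁴ = 0.768×10⁻⁴ K⁻¹
0.84 × 2.554×10⁻⁴ × 79 = 0.016948344 m
79–469 m: 390 × 0.768×10⁻⁴ × 0.88 = 0.02635776 m
Δh = 0.016948344 + 0.02635776 = 0.043306104 m ≈ 4.33 cm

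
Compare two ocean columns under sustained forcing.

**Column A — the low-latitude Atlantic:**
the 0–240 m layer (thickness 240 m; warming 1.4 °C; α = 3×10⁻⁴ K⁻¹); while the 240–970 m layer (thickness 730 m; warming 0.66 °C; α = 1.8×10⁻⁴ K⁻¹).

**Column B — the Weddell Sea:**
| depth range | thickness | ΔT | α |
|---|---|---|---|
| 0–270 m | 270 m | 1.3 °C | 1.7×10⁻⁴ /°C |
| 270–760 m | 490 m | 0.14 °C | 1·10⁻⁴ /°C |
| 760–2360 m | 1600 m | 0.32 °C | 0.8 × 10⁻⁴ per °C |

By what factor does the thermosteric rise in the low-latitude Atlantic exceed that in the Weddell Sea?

a factor of 1.7

A 1.4 × 3×10⁻⁴ × 240 = 0.10080 m
A 240–970 m: 0.66 × 730 × 1.8×10⁻⁴ = 0.086724 m
A total: 0.187524 m
B 270 × 1.7×10⁻⁴ × 1.3 = 0.05967 m
B 270–760 m: 1×10⁻⁴ × 490 × 0.14 = 0.00686 m
B Layer 3: 1600 × 0.8×10⁻⁴ × 0.32 = 0.04096 m
B total: 0.10749 m
Ratio: 0.187524 / 0.10749 ≈ 1.745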